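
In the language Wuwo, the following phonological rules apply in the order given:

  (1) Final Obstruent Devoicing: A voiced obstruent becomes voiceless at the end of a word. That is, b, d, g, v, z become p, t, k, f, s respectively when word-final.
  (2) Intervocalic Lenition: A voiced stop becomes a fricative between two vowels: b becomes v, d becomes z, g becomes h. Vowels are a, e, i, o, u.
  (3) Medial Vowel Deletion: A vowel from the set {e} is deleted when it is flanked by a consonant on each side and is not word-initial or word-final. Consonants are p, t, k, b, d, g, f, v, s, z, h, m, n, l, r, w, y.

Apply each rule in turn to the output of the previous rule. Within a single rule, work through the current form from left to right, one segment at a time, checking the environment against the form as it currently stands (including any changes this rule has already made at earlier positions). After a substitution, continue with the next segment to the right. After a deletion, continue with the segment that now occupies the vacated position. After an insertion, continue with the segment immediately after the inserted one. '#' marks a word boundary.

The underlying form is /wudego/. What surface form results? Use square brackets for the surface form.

[wuzho]

(1) Final Obstruent Devoicing: no change — [wudego]
(2) Intervocalic Lenition: [wudego] → [wuzeho]
(3) Medial Vowel Deletion: [wuzeho] → [wuzho]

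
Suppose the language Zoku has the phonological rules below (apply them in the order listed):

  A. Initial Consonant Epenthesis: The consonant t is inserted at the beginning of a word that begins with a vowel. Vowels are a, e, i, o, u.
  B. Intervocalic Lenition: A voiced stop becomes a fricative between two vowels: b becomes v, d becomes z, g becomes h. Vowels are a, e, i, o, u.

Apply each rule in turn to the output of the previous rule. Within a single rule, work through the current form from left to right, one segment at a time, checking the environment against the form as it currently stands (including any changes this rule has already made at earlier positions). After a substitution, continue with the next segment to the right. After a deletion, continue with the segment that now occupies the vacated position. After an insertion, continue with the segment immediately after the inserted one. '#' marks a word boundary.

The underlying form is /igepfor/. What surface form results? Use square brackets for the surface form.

A Initial Consonant Epenthesis: [igepfor] → [tigepfor]
B Intervocalic Lenition: [tigepfor] → [tihepfor]

[tihepfor]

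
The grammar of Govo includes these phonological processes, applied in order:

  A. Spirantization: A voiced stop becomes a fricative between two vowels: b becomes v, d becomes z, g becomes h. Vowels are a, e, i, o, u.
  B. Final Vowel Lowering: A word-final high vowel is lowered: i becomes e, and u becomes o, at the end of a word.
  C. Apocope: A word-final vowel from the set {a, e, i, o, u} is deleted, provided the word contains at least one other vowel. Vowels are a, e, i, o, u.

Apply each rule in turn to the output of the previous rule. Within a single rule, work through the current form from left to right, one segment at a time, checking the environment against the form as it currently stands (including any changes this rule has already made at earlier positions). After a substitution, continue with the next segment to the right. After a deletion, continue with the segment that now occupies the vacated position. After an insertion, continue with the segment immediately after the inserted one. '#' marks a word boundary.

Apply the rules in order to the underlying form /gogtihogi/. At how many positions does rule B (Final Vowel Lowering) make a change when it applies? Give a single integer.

A Spirantization: [gogtihogi] → [gogtihohi]
B Final Vowel Lowering: [gogtihohi] → [gogtihohe]
C Apocope: [gogtihohe] → [gogtihoh]
Rule B changed 1 position(s).

1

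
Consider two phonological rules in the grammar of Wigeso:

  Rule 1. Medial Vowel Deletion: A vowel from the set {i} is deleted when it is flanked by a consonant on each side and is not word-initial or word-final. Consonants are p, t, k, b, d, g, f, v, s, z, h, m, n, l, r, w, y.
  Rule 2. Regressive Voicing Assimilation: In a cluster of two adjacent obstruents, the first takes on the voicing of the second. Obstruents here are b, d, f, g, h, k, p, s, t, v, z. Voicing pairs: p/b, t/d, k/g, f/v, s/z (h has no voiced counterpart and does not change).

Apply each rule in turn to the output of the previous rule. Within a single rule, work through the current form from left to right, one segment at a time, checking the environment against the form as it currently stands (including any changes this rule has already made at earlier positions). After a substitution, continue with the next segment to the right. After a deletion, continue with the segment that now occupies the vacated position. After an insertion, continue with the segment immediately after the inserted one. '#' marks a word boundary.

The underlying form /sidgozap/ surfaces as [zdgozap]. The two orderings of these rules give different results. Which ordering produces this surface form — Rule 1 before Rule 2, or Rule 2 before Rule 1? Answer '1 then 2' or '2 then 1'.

Order 1 then 2:
  1 Medial Vowel Deletion: [sidgozap] → [sdgozap]
  2 Regressive Voicing Assimilation: [sdgozap] → [zdgozap]
  result: [zdgozap]
Order 2 then 1:
  2 Regressive Voicing Assimilation: no change — [sidgozap]
  1 Medial Vowel Deletion: [sidgozap] → [sdgozap]
  result: [sdgozap]

1 then 2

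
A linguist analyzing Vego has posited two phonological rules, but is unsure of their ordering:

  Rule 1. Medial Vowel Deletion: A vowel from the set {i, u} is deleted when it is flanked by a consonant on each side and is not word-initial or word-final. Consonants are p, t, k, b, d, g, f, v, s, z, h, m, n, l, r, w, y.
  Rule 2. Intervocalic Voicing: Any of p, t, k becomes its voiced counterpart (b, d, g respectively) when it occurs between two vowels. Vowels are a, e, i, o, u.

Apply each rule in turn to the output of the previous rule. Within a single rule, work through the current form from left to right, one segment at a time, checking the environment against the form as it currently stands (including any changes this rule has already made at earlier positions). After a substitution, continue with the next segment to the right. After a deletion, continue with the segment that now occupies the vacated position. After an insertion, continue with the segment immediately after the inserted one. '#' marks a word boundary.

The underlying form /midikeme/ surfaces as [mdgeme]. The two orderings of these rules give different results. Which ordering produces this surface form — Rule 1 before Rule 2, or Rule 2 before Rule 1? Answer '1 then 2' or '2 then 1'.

2 then 1

Order 1 then 2:
  1 Medial Vowel Deletion: [midikeme] → [mdkeme]
  2 Intervocalic Voicing: no change — [mdkeme]
  result: [mdkeme]
Order 2 then 1:
  2 Intervocalic Voicing: [midikeme] → [midigeme]
  1 Medial Vowel Deletion: [midigeme] → [mdgeme]
  result: [mdgeme]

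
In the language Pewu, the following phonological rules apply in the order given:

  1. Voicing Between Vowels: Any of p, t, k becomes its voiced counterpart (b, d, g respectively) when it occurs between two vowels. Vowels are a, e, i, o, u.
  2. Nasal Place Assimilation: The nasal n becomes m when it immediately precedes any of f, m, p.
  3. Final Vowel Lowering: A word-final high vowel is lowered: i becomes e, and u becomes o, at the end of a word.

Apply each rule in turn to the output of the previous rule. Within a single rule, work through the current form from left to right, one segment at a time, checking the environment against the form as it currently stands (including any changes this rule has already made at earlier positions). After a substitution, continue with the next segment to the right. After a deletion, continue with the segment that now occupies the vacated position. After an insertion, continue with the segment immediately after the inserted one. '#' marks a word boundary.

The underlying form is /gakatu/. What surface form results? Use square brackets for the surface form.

1 Voicing Between Vowels: [gakatu] → [gagadu]
2 Nasal Place Assimilation: no change — [gagadu]
3 Final Vowel Lowering: [gagadu] → [gagado]

[gagado]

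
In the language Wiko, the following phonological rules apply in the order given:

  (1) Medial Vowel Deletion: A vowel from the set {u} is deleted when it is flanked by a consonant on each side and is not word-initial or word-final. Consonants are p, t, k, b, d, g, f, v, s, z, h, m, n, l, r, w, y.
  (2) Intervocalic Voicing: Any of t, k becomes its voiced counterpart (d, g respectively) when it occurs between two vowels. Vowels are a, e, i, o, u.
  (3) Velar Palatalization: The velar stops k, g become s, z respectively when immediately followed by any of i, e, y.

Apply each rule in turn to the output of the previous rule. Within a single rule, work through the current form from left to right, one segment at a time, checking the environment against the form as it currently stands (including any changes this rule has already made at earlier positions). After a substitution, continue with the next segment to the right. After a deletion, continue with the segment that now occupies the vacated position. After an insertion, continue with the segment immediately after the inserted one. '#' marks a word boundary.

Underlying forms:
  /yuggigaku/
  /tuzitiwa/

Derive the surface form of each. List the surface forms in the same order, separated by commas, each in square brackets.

[ygzigagu], [tzidiwa]

/yuggigaku/:
  (1) Medial Vowel Deletion: [yuggigaku] → [yggigaku]
  (2) Intervocalic Voicing: [yggigaku] → [yggigagu]
  (3) Velar Palatalization: [yggigagu] → [ygzigagu]
/tuzitiwa/:
  (1) Medial Vowel Deletion: [tuzitiwa] → [tzitiwa]
  (2) Intervocalic Voicing: [tzitiwa] → [tzidiwa]
  (3) Velar Palatalization: no change — [tzidiwa]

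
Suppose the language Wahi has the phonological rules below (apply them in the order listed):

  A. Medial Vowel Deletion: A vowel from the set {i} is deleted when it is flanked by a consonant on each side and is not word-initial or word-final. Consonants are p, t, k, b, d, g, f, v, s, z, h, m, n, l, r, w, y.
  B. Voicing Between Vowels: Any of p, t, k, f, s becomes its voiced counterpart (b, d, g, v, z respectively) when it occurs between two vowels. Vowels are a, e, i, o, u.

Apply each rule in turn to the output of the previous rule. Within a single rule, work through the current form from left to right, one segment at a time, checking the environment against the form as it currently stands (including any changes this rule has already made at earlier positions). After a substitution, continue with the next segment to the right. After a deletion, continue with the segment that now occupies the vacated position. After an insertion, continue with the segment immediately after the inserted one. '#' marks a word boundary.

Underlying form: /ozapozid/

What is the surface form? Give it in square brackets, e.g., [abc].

A Medial Vowel Deletion: [ozapozid] → [ozapozd]
B Voicing Between Vowels: [ozapozd] → [ozabozd]

[ozabozd]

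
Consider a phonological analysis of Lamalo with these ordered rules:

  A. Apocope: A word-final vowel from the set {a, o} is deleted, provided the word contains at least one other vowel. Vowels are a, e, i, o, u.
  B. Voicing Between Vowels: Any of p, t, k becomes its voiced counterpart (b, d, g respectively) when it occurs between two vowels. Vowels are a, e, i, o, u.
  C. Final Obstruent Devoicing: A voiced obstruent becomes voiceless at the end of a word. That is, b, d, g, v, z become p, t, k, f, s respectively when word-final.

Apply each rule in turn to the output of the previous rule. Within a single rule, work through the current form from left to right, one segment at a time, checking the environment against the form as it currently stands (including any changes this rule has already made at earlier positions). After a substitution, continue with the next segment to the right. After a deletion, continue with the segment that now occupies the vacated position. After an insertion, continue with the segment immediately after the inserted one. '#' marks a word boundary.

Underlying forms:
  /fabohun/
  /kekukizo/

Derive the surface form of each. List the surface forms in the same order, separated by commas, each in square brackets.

/fabohun/:
  A Apocope: no change — [fabohun]
  B Voicing Between Vowels: no change — [fabohun]
  C Final Obstruent Devoicing: no change — [fabohun]
/kekukizo/:
  A Apocope: [kekukizo] → [kekukiz]
  B Voicing Between Vowels: [kekukiz] → [kegugiz]
  C Final Obstruent Devoicing: [kegugiz] → [kegugis]

[fabohun], [kegugis]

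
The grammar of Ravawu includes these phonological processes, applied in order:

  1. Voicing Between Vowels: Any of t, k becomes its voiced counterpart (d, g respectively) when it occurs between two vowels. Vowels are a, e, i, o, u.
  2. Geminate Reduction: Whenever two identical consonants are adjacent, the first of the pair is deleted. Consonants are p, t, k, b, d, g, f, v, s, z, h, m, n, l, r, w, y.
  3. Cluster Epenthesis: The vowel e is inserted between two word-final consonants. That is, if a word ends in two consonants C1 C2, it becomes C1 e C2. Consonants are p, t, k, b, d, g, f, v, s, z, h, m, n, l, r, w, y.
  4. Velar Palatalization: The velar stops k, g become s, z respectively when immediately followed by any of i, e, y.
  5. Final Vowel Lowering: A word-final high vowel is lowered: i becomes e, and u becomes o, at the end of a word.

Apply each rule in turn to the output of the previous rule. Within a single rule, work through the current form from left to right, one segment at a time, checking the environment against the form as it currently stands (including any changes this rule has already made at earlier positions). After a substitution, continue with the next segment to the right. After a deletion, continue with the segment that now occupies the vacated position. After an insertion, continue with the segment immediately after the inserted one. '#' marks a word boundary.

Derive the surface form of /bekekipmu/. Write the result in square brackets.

[bezezipmo]

1 Voicing Between Vowels: [bekekipmu] → [begegipmu]
2 Geminate Reduction: no change — [begegipmu]
3 Cluster Epenthesis: no change — [begegipmu]
4 Velar Palatalization: [begegipmu] → [bezezipmu]
5 Final Vowel Lowering: [bezezipmu] → [bezezipmo]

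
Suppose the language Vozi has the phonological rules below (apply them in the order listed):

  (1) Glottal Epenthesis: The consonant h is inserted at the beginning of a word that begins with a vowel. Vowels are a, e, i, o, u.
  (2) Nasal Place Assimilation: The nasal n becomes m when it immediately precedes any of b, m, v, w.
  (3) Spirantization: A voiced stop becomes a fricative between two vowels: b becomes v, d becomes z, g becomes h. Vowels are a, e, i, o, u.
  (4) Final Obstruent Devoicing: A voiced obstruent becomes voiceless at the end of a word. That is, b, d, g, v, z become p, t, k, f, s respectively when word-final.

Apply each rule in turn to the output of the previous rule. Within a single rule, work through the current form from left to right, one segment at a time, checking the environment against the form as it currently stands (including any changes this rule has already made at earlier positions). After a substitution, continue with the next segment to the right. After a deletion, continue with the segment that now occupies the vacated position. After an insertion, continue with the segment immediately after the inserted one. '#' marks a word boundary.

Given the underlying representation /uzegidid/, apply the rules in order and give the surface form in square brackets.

[huzehizit]

(1) Glottal Epenthesis: [uzegidid] → [huzegidid]
(2) Nasal Place Assimilation: no change — [huzegidid]
(3) Spirantization: [huzegidid] → [huzehizid]
(4) Final Obstruent Devoicing: [huzehizid] → [huzehizit]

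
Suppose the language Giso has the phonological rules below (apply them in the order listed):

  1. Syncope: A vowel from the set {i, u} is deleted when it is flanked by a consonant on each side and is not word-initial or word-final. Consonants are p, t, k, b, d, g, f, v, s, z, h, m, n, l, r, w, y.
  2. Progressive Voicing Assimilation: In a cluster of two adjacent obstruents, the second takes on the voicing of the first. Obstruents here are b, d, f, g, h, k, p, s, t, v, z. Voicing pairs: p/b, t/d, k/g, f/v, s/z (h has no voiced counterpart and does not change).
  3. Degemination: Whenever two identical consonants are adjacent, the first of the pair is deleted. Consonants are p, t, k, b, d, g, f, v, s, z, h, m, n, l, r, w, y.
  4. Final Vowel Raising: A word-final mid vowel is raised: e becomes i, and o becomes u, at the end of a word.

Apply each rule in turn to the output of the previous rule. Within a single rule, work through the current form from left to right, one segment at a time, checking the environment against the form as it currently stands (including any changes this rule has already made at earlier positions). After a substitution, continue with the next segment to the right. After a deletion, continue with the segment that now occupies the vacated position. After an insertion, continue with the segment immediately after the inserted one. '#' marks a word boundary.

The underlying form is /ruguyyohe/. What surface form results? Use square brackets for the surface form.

1 Syncope: [ruguyyohe] → [rgyyohe]
2 Progressive Voicing Assimilation: no change — [rgyyohe]
3 Degemination: [rgyyohe] → [rgyohe]
4 Final Vowel Raising: [rgyohe] → [rgyohi]

[rgyohi]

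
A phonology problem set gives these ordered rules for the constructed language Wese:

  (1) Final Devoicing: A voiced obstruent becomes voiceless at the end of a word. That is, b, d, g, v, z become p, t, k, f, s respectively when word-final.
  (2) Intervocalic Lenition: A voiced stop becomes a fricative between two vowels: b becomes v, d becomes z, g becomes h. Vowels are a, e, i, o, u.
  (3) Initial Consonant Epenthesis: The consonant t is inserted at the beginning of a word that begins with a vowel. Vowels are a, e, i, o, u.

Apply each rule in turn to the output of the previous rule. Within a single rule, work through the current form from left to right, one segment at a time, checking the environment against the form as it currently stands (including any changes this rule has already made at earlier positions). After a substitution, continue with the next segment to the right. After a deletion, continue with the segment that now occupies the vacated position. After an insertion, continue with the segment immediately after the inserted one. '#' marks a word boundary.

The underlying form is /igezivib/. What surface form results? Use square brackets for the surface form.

(1) Final Devoicing: [igezivib] → [igezivip]
(2) Intervocalic Lenition: [igezivip] → [ihezivip]
(3) Initial Consonant Epenthesis: [ihezivip] → [tihezivip]

[tihezivip]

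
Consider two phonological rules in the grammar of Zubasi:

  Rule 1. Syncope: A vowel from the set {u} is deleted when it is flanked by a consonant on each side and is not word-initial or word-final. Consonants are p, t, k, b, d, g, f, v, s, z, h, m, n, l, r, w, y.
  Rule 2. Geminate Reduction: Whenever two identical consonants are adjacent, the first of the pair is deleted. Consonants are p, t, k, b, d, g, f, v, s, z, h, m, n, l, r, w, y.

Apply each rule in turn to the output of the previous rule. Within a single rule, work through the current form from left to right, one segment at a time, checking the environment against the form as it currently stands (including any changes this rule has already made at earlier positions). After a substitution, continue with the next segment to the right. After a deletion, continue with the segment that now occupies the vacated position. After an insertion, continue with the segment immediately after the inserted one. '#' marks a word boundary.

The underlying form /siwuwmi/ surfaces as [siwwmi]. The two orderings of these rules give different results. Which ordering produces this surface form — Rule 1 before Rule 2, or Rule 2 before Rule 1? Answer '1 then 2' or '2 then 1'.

2 then 1

Order 1 then 2:
  1 Syncope: [siwuwmi] → [siwwmi]
  2 Geminate Reduction: [siwwmi] → [siwmi]
  result: [siwmi]
Order 2 then 1:
  2 Geminate Reduction: no change — [siwuwmi]
  1 Syncope: [siwuwmi] → [siwwmi]
  result: [siwwmi]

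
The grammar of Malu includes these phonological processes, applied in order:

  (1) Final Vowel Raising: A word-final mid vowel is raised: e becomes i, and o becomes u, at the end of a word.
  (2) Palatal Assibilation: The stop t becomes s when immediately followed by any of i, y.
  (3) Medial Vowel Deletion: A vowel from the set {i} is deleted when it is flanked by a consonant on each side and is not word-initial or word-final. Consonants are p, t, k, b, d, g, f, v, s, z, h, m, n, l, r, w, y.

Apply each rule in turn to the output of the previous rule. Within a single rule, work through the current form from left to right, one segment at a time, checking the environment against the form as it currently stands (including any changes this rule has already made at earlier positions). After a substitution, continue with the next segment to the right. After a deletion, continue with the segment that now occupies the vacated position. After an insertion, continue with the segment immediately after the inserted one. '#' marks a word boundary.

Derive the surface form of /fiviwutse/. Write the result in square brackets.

[fvwutsi]

(1) Final Vowel Raising: [fiviwutse] → [fiviwutsi]
(2) Palatal Assibilation: no change — [fiviwutsi]
(3) Medial Vowel Deletion: [fiviwutsi] → [fvwutsi]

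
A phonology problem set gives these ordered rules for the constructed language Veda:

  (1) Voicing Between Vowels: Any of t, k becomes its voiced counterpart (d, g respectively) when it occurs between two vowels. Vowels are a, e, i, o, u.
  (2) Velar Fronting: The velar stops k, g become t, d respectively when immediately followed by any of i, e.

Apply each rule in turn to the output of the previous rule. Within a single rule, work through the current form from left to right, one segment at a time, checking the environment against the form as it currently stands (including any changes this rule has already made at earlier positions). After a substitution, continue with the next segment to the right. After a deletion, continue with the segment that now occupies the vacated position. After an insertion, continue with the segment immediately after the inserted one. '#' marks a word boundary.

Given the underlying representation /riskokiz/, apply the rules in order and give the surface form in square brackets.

[riskodiz]

(1) Voicing Between Vowels: [riskokiz] → [riskogiz]
(2) Velar Fronting: [riskogiz] → [riskodiz]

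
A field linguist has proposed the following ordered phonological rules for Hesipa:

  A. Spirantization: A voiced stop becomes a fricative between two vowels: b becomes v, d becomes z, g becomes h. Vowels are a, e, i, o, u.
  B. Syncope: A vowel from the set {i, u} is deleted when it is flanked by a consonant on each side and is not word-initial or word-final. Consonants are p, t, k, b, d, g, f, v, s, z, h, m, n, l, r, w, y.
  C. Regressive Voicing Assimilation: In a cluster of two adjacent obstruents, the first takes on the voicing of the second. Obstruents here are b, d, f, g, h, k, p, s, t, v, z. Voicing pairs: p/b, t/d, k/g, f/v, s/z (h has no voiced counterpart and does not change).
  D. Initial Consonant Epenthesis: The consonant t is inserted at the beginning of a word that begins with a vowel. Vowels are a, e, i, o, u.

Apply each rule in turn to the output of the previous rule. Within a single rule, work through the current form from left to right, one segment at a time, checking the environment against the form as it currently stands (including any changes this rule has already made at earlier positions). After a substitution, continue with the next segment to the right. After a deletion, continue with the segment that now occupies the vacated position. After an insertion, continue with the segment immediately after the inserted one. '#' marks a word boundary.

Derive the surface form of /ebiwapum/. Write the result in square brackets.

[tevwapm]

A Spirantization: [ebiwapum] → [eviwapum]
B Syncope: [eviwapum] → [evwapm]
C Regressive Voicing Assimilation: no change — [evwapm]
D Initial Consonant Epenthesis: [evwapm] → [tevwapm]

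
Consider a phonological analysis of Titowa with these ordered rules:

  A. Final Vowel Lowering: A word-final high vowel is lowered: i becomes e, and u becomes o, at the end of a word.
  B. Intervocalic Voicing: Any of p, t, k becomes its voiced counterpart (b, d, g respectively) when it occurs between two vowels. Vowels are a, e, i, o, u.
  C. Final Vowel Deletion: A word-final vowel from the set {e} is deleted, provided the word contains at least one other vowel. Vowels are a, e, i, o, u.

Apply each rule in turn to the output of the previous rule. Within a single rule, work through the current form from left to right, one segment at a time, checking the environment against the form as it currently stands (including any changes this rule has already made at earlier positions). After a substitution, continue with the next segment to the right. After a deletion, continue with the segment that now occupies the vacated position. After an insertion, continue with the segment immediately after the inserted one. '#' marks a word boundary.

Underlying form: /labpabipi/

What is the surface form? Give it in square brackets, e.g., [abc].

[labpabib]

A Final Vowel Lowering: [labpabipi] → [labpabipe]
B Intervocalic Voicing: [labpabipe] → [labpabibe]
C Final Vowel Deletion: [labpabibe] → [labpabib]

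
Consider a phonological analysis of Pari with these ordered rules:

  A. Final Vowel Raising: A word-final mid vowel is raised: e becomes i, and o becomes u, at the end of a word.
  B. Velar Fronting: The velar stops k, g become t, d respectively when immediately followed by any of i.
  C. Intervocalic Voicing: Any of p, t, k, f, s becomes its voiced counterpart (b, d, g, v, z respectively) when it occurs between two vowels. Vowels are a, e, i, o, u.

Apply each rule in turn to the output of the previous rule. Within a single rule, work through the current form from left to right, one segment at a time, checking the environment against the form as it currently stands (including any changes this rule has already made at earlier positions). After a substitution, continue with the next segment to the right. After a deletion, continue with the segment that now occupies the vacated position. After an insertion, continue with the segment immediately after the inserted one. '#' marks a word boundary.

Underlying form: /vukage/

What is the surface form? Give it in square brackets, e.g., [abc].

[vugadi]

A Final Vowel Raising: [vukage] → [vukagi]
B Velar Fronting: [vukagi] → [vukadi]
C Intervocalic Voicing: [vukadi] → [vugadi]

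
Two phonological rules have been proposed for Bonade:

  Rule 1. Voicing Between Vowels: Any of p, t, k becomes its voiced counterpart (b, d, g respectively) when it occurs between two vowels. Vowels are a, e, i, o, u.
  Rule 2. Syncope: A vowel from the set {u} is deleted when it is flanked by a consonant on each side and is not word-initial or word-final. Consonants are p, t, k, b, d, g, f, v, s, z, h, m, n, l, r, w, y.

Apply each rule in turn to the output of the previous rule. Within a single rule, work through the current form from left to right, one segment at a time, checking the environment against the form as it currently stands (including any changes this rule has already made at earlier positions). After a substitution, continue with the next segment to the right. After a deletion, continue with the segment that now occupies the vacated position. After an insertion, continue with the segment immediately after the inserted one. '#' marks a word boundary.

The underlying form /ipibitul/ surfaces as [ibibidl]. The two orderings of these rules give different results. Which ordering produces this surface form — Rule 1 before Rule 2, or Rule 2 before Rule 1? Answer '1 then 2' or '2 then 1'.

Order 1 then 2:
  1 Voicing Between Vowels: [ipibitul] → [ibibidul]
  2 Syncope: [ibibidul] → [ibibidl]
  result: [ibibidl]
Order 2 then 1:
  2 Syncope: [ipibitul] → [ipibitl]
  1 Voicing Between Vowels: [ipibitl] → [ibibitl]
  result: [ibibitl]

1 then 2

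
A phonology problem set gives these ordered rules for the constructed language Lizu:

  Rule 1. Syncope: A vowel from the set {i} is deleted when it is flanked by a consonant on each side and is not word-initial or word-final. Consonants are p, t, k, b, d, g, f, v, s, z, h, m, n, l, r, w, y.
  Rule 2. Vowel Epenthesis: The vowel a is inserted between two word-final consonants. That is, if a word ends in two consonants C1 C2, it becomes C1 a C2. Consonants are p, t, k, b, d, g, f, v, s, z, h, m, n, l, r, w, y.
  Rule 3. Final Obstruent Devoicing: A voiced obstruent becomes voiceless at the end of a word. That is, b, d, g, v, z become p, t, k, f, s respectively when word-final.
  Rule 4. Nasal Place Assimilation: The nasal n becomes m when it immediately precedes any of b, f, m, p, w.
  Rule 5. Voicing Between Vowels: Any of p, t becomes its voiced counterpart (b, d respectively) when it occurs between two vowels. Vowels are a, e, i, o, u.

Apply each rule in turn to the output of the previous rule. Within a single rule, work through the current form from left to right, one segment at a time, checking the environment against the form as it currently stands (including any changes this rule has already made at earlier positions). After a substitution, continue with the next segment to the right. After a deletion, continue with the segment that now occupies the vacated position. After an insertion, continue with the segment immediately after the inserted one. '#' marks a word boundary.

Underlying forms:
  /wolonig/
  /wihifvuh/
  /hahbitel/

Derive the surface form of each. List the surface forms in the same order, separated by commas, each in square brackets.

/wolonig/:
  Rule 1 Syncope: [wolonig] → [wolong]
  Rule 2 Vowel Epenthesis: [wolong] → [wolonag]
  Rule 3 Final Obstruent Devoicing: [wolonag] → [wolonak]
  Rule 4 Nasal Place Assimilation: no change — [wolonak]
  Rule 5 Voicing Between Vowels: no change — [wolonak]
/wihifvuh/:
  Rule 1 Syncope: [wihifvuh] → [whfvuh]
  Rule 2 Vowel Epenthesis: no change — [whfvuh]
  Rule 3 Final Obstruent Devoicing: no change — [whfvuh]
  Rule 4 Nasal Place Assimilation: no change — [whfvuh]
  Rule 5 Voicing Between Vowels: no change — [whfvuh]
/hahbitel/:
  Rule 1 Syncope: [hahbitel] → [hahbtel]
  Rule 2 Vowel Epenthesis: no change — [hahbtel]
  Rule 3 Final Obstruent Devoicing: no change — [hahbtel]
  Rule 4 Nasal Place Assimilation: no change — [hahbtel]
  Rule 5 Voicing Between Vowels: no change — [hahbtel]

[wolonak], [whfvuh], [hahbtel]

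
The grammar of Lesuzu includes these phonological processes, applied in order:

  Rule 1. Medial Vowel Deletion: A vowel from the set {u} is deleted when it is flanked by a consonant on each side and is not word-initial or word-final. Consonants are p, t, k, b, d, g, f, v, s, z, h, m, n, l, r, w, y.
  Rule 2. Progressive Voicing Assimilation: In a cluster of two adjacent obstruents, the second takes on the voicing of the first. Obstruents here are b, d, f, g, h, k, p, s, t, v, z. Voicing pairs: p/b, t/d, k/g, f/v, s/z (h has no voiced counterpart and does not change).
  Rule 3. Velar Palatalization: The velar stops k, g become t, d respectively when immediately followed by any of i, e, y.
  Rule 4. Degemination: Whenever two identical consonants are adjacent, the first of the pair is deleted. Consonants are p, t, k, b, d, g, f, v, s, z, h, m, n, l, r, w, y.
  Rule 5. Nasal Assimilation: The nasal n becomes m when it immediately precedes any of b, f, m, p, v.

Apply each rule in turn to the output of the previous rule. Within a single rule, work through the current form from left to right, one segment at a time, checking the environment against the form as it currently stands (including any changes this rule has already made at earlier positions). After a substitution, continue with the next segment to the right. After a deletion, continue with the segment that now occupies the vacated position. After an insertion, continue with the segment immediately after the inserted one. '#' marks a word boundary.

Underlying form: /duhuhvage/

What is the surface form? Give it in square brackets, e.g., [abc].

Rule 1 Medial Vowel Deletion: [duhuhvage] → [dhhvage]
Rule 2 Progressive Voicing Assimilation: [dhhvage] → [dhhfage]
Rule 3 Velar Palatalization: [dhhfage] → [dhhfade]
Rule 4 Degemination: [dhhfade] → [dhfade]
Rule 5 Nasal Assimilation: no change — [dhfade]

[dhfade]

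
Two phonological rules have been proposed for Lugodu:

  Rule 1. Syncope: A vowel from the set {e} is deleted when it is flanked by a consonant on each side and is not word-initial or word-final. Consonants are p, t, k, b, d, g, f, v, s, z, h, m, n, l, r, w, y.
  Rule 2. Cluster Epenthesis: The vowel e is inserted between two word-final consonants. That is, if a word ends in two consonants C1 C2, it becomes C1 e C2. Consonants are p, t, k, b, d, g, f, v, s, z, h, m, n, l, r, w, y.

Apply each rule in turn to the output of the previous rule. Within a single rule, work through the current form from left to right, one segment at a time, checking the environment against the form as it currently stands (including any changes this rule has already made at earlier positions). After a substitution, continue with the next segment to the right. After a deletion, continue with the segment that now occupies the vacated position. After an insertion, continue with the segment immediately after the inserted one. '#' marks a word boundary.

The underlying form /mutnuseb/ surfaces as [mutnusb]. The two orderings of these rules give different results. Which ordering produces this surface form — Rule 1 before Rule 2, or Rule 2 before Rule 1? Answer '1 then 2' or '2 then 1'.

2 then 1

Order 1 then 2:
  1 Syncope: [mutnuseb] → [mutnusb]
  2 Cluster Epenthesis: [mutnusb] → [mutnuseb]
  result: [mutnuseb]
Order 2 then 1:
  2 Cluster Epenthesis: no change — [mutnuseb]
  1 Syncope: [mutnuseb] → [mutnusb]
  result: [mutnusb]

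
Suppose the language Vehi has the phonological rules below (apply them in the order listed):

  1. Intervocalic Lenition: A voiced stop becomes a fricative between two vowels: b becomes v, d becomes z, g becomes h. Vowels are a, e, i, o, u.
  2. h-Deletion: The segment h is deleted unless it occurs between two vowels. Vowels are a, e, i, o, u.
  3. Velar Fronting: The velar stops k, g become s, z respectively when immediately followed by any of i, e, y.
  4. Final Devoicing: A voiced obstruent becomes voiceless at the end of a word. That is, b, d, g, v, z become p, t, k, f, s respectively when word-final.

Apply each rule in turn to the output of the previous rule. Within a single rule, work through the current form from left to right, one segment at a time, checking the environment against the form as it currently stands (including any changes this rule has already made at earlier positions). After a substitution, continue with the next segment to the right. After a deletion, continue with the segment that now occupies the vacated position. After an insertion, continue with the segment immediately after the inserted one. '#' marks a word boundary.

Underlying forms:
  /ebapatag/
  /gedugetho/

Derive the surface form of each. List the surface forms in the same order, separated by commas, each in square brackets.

[evapatak], [zezuheto]

/ebapatag/:
  1 Intervocalic Lenition: [ebapatag] → [evapatag]
  2 h-Deletion: no change — [evapatag]
  3 Velar Fronting: no change — [evapatag]
  4 Final Devoicing: [evapatag] → [evapatak]
/gedugetho/:
  1 Intervocalic Lenition: [gedugetho] → [gezuhetho]
  2 h-Deletion: [gezuhetho] → [gezuheto]
  3 Velar Fronting: [gezuheto] → [zezuheto]
  4 Final Devoicing: no change — [zezuheto]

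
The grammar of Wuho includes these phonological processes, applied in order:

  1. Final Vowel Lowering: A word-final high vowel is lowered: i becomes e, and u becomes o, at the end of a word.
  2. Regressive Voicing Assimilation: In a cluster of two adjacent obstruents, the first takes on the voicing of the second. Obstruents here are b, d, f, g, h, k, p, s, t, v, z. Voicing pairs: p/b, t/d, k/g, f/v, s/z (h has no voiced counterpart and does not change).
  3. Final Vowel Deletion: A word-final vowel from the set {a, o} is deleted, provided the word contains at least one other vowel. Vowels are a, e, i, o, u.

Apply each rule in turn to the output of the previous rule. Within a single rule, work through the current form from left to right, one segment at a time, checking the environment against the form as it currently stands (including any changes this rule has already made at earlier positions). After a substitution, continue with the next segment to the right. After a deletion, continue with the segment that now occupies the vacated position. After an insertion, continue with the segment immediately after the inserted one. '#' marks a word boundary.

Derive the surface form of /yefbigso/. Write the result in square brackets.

1 Final Vowel Lowering: no change — [yefbigso]
2 Regressive Voicing Assimilation: [yefbigso] → [yevbikso]
3 Final Vowel Deletion: [yevbikso] → [yevbiks]

[yevbiks]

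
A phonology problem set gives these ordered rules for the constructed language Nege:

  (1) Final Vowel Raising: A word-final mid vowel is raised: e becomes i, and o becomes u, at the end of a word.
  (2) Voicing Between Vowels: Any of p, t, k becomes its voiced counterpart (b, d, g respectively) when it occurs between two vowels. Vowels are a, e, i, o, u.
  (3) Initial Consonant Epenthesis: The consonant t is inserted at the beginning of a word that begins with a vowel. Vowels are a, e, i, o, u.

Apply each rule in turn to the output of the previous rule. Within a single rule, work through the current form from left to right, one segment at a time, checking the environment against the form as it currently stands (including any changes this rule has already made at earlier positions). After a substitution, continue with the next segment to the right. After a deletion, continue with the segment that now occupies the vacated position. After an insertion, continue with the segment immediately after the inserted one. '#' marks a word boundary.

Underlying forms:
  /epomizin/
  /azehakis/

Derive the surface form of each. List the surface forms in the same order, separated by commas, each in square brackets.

/epomizin/:
  (1) Final Vowel Raising: no change — [epomizin]
  (2) Voicing Between Vowels: [epomizin] → [ebomizin]
  (3) Initial Consonant Epenthesis: [ebomizin] → [tebomizin]
/azehakis/:
  (1) Final Vowel Raising: no change — [azehakis]
  (2) Voicing Between Vowels: [azehakis] → [azehagis]
  (3) Initial Consonant Epenthesis: [azehagis] → [tazehagis]

[tebomizin], [tazehagis]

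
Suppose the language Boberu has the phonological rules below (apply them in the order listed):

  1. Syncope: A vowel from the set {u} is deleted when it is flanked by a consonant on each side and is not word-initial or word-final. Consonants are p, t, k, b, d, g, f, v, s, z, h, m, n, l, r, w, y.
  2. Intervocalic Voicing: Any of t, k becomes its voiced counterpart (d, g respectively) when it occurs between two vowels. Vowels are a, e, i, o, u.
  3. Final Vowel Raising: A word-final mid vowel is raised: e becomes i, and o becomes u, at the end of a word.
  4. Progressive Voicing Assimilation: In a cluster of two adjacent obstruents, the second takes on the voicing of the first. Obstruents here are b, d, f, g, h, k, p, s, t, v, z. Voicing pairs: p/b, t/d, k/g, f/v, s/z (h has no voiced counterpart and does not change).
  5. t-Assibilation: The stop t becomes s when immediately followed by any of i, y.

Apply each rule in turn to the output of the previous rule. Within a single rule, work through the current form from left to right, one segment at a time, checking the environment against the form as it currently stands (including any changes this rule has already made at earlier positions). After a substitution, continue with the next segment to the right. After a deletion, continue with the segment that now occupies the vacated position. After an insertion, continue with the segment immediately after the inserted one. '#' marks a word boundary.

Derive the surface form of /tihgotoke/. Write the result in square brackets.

[sihkodogi]

1 Syncope: no change — [tihgotoke]
2 Intervocalic Voicing: [tihgotoke] → [tihgodoge]
3 Final Vowel Raising: [tihgodoge] → [tihgodogi]
4 Progressive Voicing Assimilation: [tihgodogi] → [tihkodogi]
5 t-Assibilation: [tihkodogi] → [sihkodogi]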